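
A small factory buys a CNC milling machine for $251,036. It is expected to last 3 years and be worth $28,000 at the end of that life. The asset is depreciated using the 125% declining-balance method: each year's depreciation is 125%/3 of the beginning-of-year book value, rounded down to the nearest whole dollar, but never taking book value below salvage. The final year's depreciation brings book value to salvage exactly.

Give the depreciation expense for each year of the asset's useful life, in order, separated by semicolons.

$104,598; $61,015; $57,423

Depreciable base = $251,036 − $28,000 = $223,036.
Year 1: ⌊$251,036 × 125%/3⌋ = $104,598. Book value $146,438.
Year 2: ⌊$146,438 × 125%/3⌋ = $61,015. Book value $85,423.
Year 3 (final): $85,423 − $28,000 = $57,423. Book value $28,000.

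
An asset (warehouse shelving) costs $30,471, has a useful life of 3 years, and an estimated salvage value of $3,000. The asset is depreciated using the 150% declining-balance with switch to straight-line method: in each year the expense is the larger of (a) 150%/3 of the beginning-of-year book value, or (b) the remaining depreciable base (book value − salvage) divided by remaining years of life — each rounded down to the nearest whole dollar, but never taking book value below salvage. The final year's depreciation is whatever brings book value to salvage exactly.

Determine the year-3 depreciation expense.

$4,618

Depreciable base = $30,471 − $3,000 = $27,471.
Year 1: DB = ⌊$30,471 × 150%/3⌋ = $15,235; SL = ⌊$27,471/3⌋ = $9,157 → take DB $15,235. Book value $15,236.
Year 2: DB = ⌊$15,236 × 150%/3⌋ = $7,618; SL = ⌊$12,236/2⌋ = $6,118 → take DB $7,618. Book value $7,618.
Year 3 (final): $7,618 − $3,000 = $4,618. Book value $3,000.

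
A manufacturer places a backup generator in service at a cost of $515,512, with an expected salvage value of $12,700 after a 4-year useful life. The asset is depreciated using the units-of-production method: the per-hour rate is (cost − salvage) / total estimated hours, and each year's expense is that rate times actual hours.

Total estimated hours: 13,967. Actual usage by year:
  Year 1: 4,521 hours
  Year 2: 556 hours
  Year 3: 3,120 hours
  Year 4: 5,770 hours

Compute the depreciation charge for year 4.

Depreciable base = $515,512 − $12,700 = $502,812.
Rate = $502,812 / 13,967 hours = $36 per hour.
Year 1: 4,521 × $36 = $162,756. Book value $352,756.
Year 2: 556 × $36 = $20,016. Book value $332,740.
Year 3: 3,120 × $36 = $112,320. Book value $220,420.
Year 4: 5,770 × $36 = $207,720. Book value $12,700.

$207,720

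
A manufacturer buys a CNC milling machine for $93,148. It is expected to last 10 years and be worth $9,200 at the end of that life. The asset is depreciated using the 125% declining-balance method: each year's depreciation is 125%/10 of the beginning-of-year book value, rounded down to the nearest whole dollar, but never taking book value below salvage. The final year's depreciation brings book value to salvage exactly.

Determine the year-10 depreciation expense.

$18,808

Depreciable base = $93,148 − $9,200 = $83,948.
Year 1: ⌊$93,148 × 125%/10⌋ = $11,643. Book value $81,505.
Year 2: ⌊$81,505 × 125%/10⌋ = $10,188. Book value $71,317.
Year 3: ⌊$71,317 × 125%/10⌋ = $8,914. Book value $62,403.
Year 4: ⌊$62,403 × 125%/10⌋ = $7,800. Book value $54,603.
Year 5: ⌊$54,603 × 125%/10⌋ = $6,825. Book value $47,778.
Year 6: ⌊$47,778 × 125%/10⌋ = $5,972. Book value $41,806.
Year 7: ⌊$41,806 × 125%/10⌋ = $5,225. Book value $36,581.
Year 8: ⌊$36,581 × 125%/10⌋ = $4,572. Book value $32,009.
Year 9: ⌊$32,009 × 125%/10⌋ = $4,001. Book value $28,008.
Year 10 (final): $28,008 − $9,200 = $18,808. Book value $9,200.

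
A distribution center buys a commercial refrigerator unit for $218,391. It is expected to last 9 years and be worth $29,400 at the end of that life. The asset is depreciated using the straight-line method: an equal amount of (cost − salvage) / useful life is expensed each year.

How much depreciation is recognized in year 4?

Depreciable base = $218,391 − $29,400 = $188,991.
Annual expense = $188,991 / 9 = $20,999.

$20,999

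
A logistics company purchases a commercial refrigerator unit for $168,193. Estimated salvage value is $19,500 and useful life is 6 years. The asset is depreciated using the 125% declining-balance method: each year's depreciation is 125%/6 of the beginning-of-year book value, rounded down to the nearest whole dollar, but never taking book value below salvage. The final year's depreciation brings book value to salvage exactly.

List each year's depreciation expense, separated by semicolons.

Depreciable base = $168,193 − $19,500 = $148,693.
Year 1: ⌊$168,193 × 125%/6⌋ = $35,040. Book value $133,153.
Year 2: ⌊$133,153 × 125%/6⌋ = $27,740. Book value $105,413.
Year 3: ⌊$105,413 × 125%/6⌋ = $21,961. Book value $83,452.
Year 4: ⌊$83,452 × 125%/6⌋ = $17,385. Book value $66,067.
Year 5: ⌊$66,067 × 125%/6⌋ = $13,763. Book value $52,304.
Year 6 (final): $52,304 − $19,500 = $32,804. Book value $19,500.

$35,040; $27,740; $21,961; $17,385; $13,763; $32,804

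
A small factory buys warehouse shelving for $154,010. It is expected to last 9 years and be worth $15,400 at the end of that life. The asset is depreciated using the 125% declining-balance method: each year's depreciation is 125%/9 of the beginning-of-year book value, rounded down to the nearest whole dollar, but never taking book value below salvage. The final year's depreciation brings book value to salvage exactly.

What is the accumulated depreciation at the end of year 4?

Depreciable base = $154,010 − $15,400 = $138,610.
Year 1: ⌊$154,010 × 125%/9⌋ = $21,390. Book value $132,620.
Year 2: ⌊$132,620 × 125%/9⌋ = $18,419. Book value $114,201.
Year 3: ⌊$114,201 × 125%/9⌋ = $15,861. Book value $98,340.
Year 4: ⌊$98,340 × 125%/9⌋ = $13,658. Book value $84,682.
Accumulated through year 4 = $154,010 − $84,682 = $69,328.

$69,328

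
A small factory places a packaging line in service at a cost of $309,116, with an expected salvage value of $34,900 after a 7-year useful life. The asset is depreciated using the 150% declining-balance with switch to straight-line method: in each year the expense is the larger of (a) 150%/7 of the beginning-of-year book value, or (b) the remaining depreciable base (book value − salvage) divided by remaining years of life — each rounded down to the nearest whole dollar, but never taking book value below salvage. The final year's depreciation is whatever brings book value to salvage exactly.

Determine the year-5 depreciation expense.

Depreciable base = $309,116 − $34,900 = $274,216.
Year 1: DB = ⌊$309,116 × 150%/7⌋ = $66,239; SL = ⌊$274,216/7⌋ = $39,173 → take DB $66,239. Book value $242,877.
Year 2: DB = ⌊$242,877 × 150%/7⌋ = $52,045; SL = ⌊$207,977/6⌋ = $34,662 → take DB $52,045. Book value $190,832.
Year 3: DB = ⌊$190,832 × 150%/7⌋ = $40,892; SL = ⌊$155,932/5⌋ = $31,186 → take DB $40,892. Book value $149,940.
Year 4: DB = ⌊$149,940 × 150%/7⌋ = $32,130; SL = ⌊$115,040/4⌋ = $28,760 → take DB $32,130. Book value $117,810.
Year 5: DB = ⌊$117,810 × 150%/7⌋ = $25,245; SL = ⌊$82,910/3⌋ = $27,636 → take SL $27,636. Book value $90,174.

$27,636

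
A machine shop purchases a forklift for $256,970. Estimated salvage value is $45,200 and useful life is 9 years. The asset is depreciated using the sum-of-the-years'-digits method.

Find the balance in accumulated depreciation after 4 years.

$141,180

Depreciable base = $256,970 − $45,200 = $211,770.
Sum of the years' digits = 9+8+7+6+5+4+3+2+1 = 45.
Year 1: $211,770 × 9/45 = $42,354. Book value $214,616.
Year 2: $211,770 × 8/45 = $37,648. Book value $176,968.
Year 3: $211,770 × 7/45 = $32,942. Book value $144,026.
Year 4: $211,770 × 6/45 = $28,236. Book value $115,790.
Accumulated through year 4 = $256,970 − $115,790 = $141,180.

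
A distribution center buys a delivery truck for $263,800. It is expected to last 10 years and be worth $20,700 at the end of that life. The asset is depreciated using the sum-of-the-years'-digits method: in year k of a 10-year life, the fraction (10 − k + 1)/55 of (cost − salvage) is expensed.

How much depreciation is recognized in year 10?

$4,420

Depreciable base = $263,800 − $20,700 = $243,100.
Sum of the years' digits = 10+9+8+7+6+5+4+3+2+1 = 55.
Year 1: $243,100 × 10/55 = $44,200. Book value $219,600.
Year 2: $243,100 × 9/55 = $39,780. Book value $179,820.
Year 3: $243,100 × 8/55 = $35,360. Book value $144,460.
Year 4: $243,100 × 7/55 = $30,940. Book value $113,520.
Year 5: $243,100 × 6/55 = $26,520. Book value $87,000.
Year 6: $243,100 × 5/55 = $22,100. Book value $64,900.
Year 7: $243,100 × 4/55 = $17,680. Book value $47,220.
Year 8: $243,100 × 3/55 = $13,260. Book value $33,960.
Year 9: $243,100 × 2/55 = $8,840. Book value $25,120.
Year 10: $243,100 × 1/55 = $4,420. Book value $20,700.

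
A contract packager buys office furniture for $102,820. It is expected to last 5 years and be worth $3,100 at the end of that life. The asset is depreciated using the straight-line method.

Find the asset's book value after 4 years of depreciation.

Depreciable base = $102,820 − $3,100 = $99,720.
Annual expense = $99,720 / 5 = $19,944.
End of year 1: book value $82,876.
End of year 2: book value $62,932.
End of year 3: book value $42,988.
End of year 4: book value $23,044.

$23,044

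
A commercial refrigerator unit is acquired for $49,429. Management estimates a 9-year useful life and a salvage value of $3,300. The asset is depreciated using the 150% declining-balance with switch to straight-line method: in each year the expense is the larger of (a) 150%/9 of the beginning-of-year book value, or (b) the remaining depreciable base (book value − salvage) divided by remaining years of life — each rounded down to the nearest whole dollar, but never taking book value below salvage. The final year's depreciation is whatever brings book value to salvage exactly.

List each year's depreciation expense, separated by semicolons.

Depreciable base = $49,429 − $3,300 = $46,129.
Year 1: DB = ⌊$49,429 × 150%/9⌋ = $8,238; SL = ⌊$46,129/9⌋ = $5,125 → take DB $8,238. Book value $41,191.
Year 2: DB = ⌊$41,191 × 150%/9⌋ = $6,865; SL = ⌊$37,891/8⌋ = $4,736 → take DB $6,865. Book value $34,326.
Year 3: DB = ⌊$34,326 × 150%/9⌋ = $5,721; SL = ⌊$31,026/7⌋ = $4,432 → take DB $5,721. Book value $28,605.
Year 4: DB = ⌊$28,605 × 150%/9⌋ = $4,767; SL = ⌊$25,305/6⌋ = $4,217 → take DB $4,767. Book value $23,838.
Year 5: DB = ⌊$23,838 × 150%/9⌋ = $3,973; SL = ⌊$20,538/5⌋ = $4,107 → take SL $4,107. Book value $19,731.
Year 6: DB = ⌊$19,731 × 150%/9⌋ = $3,288; SL = ⌊$16,431/4⌋ = $4,107 → take SL $4,107. Book value $15,624.
Year 7: DB = ⌊$15,624 × 150%/9⌋ = $2,604; SL = ⌊$12,324/3⌋ = $4,108 → take SL $4,108. Book value $11,516.
Year 8: DB = ⌊$11,516 × 150%/9⌋ = $1,919; SL = ⌊$8,216/2⌋ = $4,108 → take SL $4,108. Book value $7,408.
Year 9 (final): $7,408 − $3,300 = $4,108. Book value $3,300.

$8,238; $6,865; $5,721; $4,767; $4,107; $4,107; $4,108; $4,108; $4,108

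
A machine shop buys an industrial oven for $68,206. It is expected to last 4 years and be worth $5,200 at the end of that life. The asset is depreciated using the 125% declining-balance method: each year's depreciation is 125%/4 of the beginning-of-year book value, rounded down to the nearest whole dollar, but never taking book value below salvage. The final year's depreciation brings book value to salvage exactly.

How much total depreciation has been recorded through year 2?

$35,967

Depreciable base = $68,206 − $5,200 = $63,006.
Year 1: ⌊$68,206 × 125%/4⌋ = $21,314. Book value $46,892.
Year 2: ⌊$46,892 × 125%/4⌋ = $14,653. Book value $32,239.
Accumulated through year 2 = $68,206 − $32,239 = $35,967.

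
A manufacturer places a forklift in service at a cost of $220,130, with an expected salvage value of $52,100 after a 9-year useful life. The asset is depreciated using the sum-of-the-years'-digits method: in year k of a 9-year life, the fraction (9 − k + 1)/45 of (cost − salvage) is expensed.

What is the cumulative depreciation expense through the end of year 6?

Depreciable base = $220,130 − $52,100 = $168,030.
Sum of the years' digits = 9+8+7+6+5+4+3+2+1 = 45.
Year 1: $168,030 × 9/45 = $33,606. Book value $186,524.
Year 2: $168,030 × 8/45 = $29,872. Book value $156,652.
Year 3: $168,030 × 7/45 = $26,138. Book value $130,514.
Year 4: $168,030 × 6/45 = $22,404. Book value $108,110.
Year 5: $168,030 × 5/45 = $18,670. Book value $89,440.
Year 6: $168,030 × 4/45 = $14,936. Book value $74,504.
Accumulated through year 6 = $220,130 − $74,504 = $145,626.

$145,626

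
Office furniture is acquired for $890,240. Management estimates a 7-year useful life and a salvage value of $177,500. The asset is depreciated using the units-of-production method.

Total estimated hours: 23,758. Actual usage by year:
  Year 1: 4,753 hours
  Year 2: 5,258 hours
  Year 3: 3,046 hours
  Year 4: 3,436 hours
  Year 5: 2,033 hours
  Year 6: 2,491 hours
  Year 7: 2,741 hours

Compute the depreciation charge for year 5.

Depreciable base = $890,240 − $177,500 = $712,740.
Rate = $712,740 / 23,758 hours = $30 per hour.
Year 1: 4,753 × $30 = $142,590. Book value $747,650.
Year 2: 5,258 × $30 = $157,740. Book value $589,910.
Year 3: 3,046 × $30 = $91,380. Book value $498,530.
Year 4: 3,436 × $30 = $103,080. Book value $395,450.
Year 5: 2,033 × $30 = $60,990. Book value $334,460.

$60,990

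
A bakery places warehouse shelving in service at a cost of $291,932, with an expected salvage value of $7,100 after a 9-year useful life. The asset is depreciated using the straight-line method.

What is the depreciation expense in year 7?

Depreciable base = $291,932 − $7,100 = $284,832.
Annual expense = $284,832 / 9 = $31,648.

$31,648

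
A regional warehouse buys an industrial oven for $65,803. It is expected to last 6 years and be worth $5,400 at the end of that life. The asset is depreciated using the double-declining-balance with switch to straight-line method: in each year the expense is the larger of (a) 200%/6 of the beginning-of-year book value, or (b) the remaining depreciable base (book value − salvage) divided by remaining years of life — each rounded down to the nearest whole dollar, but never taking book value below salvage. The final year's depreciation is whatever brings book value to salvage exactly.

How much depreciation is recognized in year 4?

$6,499

Depreciable base = $65,803 − $5,400 = $60,403.
Year 1: DB = ⌊$65,803 × 200%/6⌋ = $21,934; SL = ⌊$60,403/6⌋ = $10,067 → take DB $21,934. Book value $43,869.
Year 2: DB = ⌊$43,869 × 200%/6⌋ = $14,623; SL = ⌊$38,469/5⌋ = $7,693 → take DB $14,623. Book value $29,246.
Year 3: DB = ⌊$29,246 × 200%/6⌋ = $9,748; SL = ⌊$23,846/4⌋ = $5,961 → take DB $9,748. Book value $19,498.
Year 4: DB = ⌊$19,498 × 200%/6⌋ = $6,499; SL = ⌊$14,098/3⌋ = $4,699 → take DB $6,499. Book value $12,999.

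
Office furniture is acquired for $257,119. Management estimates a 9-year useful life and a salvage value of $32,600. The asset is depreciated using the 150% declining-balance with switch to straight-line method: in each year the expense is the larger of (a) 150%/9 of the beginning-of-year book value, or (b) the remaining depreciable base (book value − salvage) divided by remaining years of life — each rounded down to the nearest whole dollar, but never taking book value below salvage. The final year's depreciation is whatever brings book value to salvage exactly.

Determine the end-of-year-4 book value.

$123,997

Depreciable base = $257,119 − $32,600 = $224,519.
Year 1: DB = ⌊$257,119 × 150%/9⌋ = $42,853; SL = ⌊$224,519/9⌋ = $24,946 → take DB $42,853. Book value $214,266.
Year 2: DB = ⌊$214,266 × 150%/9⌋ = $35,711; SL = ⌊$181,666/8⌋ = $22,708 → take DB $35,711. Book value $178,555.
Year 3: DB = ⌊$178,555 × 150%/9⌋ = $29,759; SL = ⌊$145,955/7⌋ = $20,850 → take DB $29,759. Book value $148,796.
Year 4: DB = ⌊$148,796 × 150%/9⌋ = $24,799; SL = ⌊$116,196/6⌋ = $19,366 → take DB $24,799. Book value $123,997.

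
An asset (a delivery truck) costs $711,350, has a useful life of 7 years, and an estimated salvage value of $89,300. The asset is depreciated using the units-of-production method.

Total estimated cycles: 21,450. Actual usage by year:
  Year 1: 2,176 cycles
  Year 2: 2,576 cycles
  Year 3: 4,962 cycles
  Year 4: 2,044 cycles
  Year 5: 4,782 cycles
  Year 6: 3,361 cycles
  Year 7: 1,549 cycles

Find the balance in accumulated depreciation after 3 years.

$281,706

Depreciable base = $711,350 − $89,300 = $622,050.
Rate = $622,050 / 21,450 cycles = $29 per cycle.
Year 1: 2,176 × $29 = $63,104. Book value $648,246.
Year 2: 2,576 × $29 = $74,704. Book value $573,542.
Year 3: 4,962 × $29 = $143,898. Book value $429,644.
Accumulated through year 3 = $711,350 − $429,644 = $281,706.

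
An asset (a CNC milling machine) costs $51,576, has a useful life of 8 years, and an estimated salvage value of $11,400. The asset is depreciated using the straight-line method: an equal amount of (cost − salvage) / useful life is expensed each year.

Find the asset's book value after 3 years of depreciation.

Depreciable base = $51,576 − $11,400 = $40,176.
Annual expense = $40,176 / 8 = $5,022.
End of year 1: book value $46,554.
End of year 2: book value $41,532.
End of year 3: book value $36,510.

$36,510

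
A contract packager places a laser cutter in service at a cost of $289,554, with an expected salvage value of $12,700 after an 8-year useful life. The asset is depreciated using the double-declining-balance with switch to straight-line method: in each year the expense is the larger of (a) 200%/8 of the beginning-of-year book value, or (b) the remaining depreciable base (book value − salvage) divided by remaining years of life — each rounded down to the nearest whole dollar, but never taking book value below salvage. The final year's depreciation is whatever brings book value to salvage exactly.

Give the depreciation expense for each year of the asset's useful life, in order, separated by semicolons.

Depreciable base = $289,554 − $12,700 = $276,854.
Year 1: DB = ⌊$289,554 × 200%/8⌋ = $72,388; SL = ⌊$276,854/8⌋ = $34,606 → take DB $72,388. Book value $217,166.
Year 2: DB = ⌊$217,166 × 200%/8⌋ = $54,291; SL = ⌊$204,466/7⌋ = $29,209 → take DB $54,291. Book value $162,875.
Year 3: DB = ⌊$162,875 × 200%/8⌋ = $40,718; SL = ⌊$150,175/6⌋ = $25,029 → take DB $40,718. Book value $122,157.
Year 4: DB = ⌊$122,157 × 200%/8⌋ = $30,539; SL = ⌊$109,457/5⌋ = $21,891 → take DB $30,539. Book value $91,618.
Year 5: DB = ⌊$91,618 × 200%/8⌋ = $22,904; SL = ⌊$78,918/4⌋ = $19,729 → take DB $22,904. Book value $68,714.
Year 6: DB = ⌊$68,714 × 200%/8⌋ = $17,178; SL = ⌊$56,014/3⌋ = $18,671 → take SL $18,671. Book value $50,043.
Year 7: DB = ⌊$50,043 × 200%/8⌋ = $12,510; SL = ⌊$37,343/2⌋ = $18,671 → take SL $18,671. Book value $31,372.
Year 8 (final): $31,372 − $12,700 = $18,672. Book value $12,700.

$72,388; $54,291; $40,718; $30,539; $22,904; $18,671; $18,671; $18,672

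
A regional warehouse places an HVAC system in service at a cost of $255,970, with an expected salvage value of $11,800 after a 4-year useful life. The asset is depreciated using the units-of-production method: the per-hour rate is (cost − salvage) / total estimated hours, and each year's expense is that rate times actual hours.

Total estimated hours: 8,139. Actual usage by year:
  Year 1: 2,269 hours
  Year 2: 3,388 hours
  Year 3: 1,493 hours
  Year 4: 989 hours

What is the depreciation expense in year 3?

Depreciable base = $255,970 − $11,800 = $244,170.
Rate = $244,170 / 8,139 hours = $30 per hour.
Year 1: 2,269 × $30 = $68,070. Book value $187,900.
Year 2: 3,388 × $30 = $101,640. Book value $86,260.
Year 3: 1,493 × $30 = $44,790. Book value $41,470.

$44,790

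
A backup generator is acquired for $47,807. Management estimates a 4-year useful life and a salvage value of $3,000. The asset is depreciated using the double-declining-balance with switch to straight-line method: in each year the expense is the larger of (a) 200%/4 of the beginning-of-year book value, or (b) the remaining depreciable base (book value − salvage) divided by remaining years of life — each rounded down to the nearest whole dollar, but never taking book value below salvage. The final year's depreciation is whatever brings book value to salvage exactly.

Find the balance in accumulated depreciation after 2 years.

Depreciable base = $47,807 − $3,000 = $44,807.
Year 1: DB = ⌊$47,807 × 200%/4⌋ = $23,903; SL = ⌊$44,807/4⌋ = $11,201 → take DB $23,903. Book value $23,904.
Year 2: DB = ⌊$23,904 × 200%/4⌋ = $11,952; SL = ⌊$20,904/3⌋ = $6,968 → take DB $11,952. Book value $11,952.
Accumulated through year 2 = $47,807 − $11,952 = $35,855.

$35,855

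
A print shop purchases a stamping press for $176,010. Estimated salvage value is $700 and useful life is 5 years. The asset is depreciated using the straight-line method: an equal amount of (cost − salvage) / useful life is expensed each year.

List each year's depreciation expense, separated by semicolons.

$35,062; $35,062; $35,062; $35,062; $35,062

Depreciable base = $176,010 − $700 = $175,310.
Annual expense = $175,310 / 5 = $35,062.
End of year 1: book value $140,948.
End of year 2: book value $105,886.
End of year 3: book value $70,824.
End of year 4: book value $35,762.
End of year 5: book value $700.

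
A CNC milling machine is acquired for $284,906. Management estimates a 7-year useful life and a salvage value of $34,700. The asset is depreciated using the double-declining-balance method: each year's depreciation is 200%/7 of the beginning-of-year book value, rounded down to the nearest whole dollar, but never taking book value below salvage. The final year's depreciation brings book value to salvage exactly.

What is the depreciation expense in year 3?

Depreciable base = $284,906 − $34,700 = $250,206.
Year 1: ⌊$284,906 × 200%/7⌋ = $81,401. Book value $203,505.
Year 2: ⌊$203,505 × 200%/7⌋ = $58,144. Book value $145,361.
Year 3: ⌊$145,361 × 200%/7⌋ = $41,531. Book value $103,830.

$41,531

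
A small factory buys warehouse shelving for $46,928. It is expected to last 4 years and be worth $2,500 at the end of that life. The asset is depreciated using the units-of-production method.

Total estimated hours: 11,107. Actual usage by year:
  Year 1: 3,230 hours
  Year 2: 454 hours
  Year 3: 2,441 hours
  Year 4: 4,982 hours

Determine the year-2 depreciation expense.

Depreciable base = $46,928 − $2,500 = $44,428.
Rate = $44,428 / 11,107 hours = $4 per hour.
Year 1: 3,230 × $4 = $12,920. Book value $34,008.
Year 2: 454 × $4 = $1,816. Book value $32,192.

$1,816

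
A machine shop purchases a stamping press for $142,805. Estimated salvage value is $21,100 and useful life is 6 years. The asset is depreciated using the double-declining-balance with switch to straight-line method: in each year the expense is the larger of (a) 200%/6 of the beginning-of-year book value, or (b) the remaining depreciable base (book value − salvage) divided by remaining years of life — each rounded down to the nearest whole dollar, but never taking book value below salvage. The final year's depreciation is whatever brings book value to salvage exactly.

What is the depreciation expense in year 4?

$14,104

Depreciable base = $142,805 − $21,100 = $121,705.
Year 1: DB = ⌊$142,805 × 200%/6⌋ = $47,601; SL = ⌊$121,705/6⌋ = $20,284 → take DB $47,601. Book value $95,204.
Year 2: DB = ⌊$95,204 × 200%/6⌋ = $31,734; SL = ⌊$74,104/5⌋ = $14,820 → take DB $31,734. Book value $63,470.
Year 3: DB = ⌊$63,470 × 200%/6⌋ = $21,156; SL = ⌊$42,370/4⌋ = $10,592 → take DB $21,156. Book value $42,314.
Year 4: DB = ⌊$42,314 × 200%/6⌋ = $14,104; SL = ⌊$21,214/3⌋ = $7,071 → take DB $14,104. Book value $28,210.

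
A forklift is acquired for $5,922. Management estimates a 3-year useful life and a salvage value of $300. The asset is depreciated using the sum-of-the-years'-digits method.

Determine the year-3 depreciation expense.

$937

Depreciable base = $5,922 − $300 = $5,622.
Sum of the years' digits = 3+2+1 = 6.
Year 1: $5,622 × 3/6 = $2,811. Book value $3,111.
Year 2: $5,622 × 2/6 = $1,874. Book value $1,237.
Year 3: $5,622 × 1/6 = $937. Book value $300.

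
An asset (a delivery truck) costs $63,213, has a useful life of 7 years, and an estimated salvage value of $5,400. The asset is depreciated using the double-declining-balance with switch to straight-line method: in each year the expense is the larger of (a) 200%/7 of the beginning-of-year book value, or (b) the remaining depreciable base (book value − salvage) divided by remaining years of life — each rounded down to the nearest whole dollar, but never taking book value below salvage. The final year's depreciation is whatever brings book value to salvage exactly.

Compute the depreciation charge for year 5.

$4,701

Depreciable base = $63,213 − $5,400 = $57,813.
Year 1: DB = ⌊$63,213 × 200%/7⌋ = $18,060; SL = ⌊$57,813/7⌋ = $8,259 → take DB $18,060. Book value $45,153.
Year 2: DB = ⌊$45,153 × 200%/7⌋ = $12,900; SL = ⌊$39,753/6⌋ = $6,625 → take DB $12,900. Book value $32,253.
Year 3: DB = ⌊$32,253 × 200%/7⌋ = $9,215; SL = ⌊$26,853/5⌋ = $5,370 → take DB $9,215. Book value $23,038.
Year 4: DB = ⌊$23,038 × 200%/7⌋ = $6,582; SL = ⌊$17,638/4⌋ = $4,409 → take DB $6,582. Book value $16,456.
Year 5: DB = ⌊$16,456 × 200%/7⌋ = $4,701; SL = ⌊$11,056/3⌋ = $3,685 → take DB $4,701. Book value $11,755.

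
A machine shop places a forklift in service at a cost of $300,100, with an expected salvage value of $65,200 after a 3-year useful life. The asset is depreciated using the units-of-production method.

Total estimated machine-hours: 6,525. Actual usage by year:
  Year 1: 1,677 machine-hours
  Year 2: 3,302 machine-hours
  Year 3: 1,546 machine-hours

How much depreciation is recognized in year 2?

Depreciable base = $300,100 − $65,200 = $234,900.
Rate = $234,900 / 6,525 machine-hours = $36 per machine-hour.
Year 1: 1,677 × $36 = $60,372. Book value $239,728.
Year 2: 3,302 × $36 = $118,872. Book value $120,856.

$118,872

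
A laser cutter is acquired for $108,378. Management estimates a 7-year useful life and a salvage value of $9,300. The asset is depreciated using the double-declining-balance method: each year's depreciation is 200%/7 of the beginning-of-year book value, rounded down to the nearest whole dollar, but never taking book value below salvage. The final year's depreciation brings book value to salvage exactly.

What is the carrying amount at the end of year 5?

$20,153

Depreciable base = $108,378 − $9,300 = $99,078.
Year 1: ⌊$108,378 × 200%/7⌋ = $30,965. Book value $77,413.
Year 2: ⌊$77,413 × 200%/7⌋ = $22,118. Book value $55,295.
Year 3: ⌊$55,295 × 200%/7⌋ = $15,798. Book value $39,497.
Year 4: ⌊$39,497 × 200%/7⌋ = $11,284. Book value $28,213.
Year 5: ⌊$28,213 × 200%/7⌋ = $8,060. Book value $20,153.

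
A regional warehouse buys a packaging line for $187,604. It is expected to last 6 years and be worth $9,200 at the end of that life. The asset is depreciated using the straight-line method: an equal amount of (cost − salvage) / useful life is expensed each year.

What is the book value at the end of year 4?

Depreciable base = $187,604 − $9,200 = $178,404.
Annual expense = $178,404 / 6 = $29,734.
End of year 1: book value $157,870.
End of year 2: book value $128,136.
End of year 3: book value $98,402.
End of year 4: book value $68,668.

$68,668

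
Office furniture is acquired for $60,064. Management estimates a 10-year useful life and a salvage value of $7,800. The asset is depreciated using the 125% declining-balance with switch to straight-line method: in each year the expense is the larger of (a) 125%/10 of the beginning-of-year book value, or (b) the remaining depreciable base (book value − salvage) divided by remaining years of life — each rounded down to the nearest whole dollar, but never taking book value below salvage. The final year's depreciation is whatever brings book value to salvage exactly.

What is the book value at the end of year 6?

$26,074

Depreciable base = $60,064 − $7,800 = $52,264.
Year 1: DB = ⌊$60,064 × 125%/10⌋ = $7,508; SL = ⌊$52,264/10⌋ = $5,226 → take DB $7,508. Book value $52,556.
Year 2: DB = ⌊$52,556 × 125%/10⌋ = $6,569; SL = ⌊$44,756/9⌋ = $4,972 → take DB $6,569. Book value $45,987.
Year 3: DB = ⌊$45,987 × 125%/10⌋ = $5,748; SL = ⌊$38,187/8⌋ = $4,773 → take DB $5,748. Book value $40,239.
Year 4: DB = ⌊$40,239 × 125%/10⌋ = $5,029; SL = ⌊$32,439/7⌋ = $4,634 → take DB $5,029. Book value $35,210.
Year 5: DB = ⌊$35,210 × 125%/10⌋ = $4,401; SL = ⌊$27,410/6⌋ = $4,568 → take SL $4,568. Book value $30,642.
Year 6: DB = ⌊$30,642 × 125%/10⌋ = $3,830; SL = ⌊$22,842/5⌋ = $4,568 → take SL $4,568. Book value $26,074.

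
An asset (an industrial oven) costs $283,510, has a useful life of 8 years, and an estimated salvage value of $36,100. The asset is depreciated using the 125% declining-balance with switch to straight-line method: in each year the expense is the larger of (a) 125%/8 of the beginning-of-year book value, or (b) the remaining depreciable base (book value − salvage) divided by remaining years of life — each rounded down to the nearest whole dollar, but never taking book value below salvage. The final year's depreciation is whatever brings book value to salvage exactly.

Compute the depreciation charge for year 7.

Depreciable base = $283,510 − $36,100 = $247,410.
Year 1: DB = ⌊$283,510 × 125%/8⌋ = $44,298; SL = ⌊$247,410/8⌋ = $30,926 → take DB $44,298. Book value $239,212.
Year 2: DB = ⌊$239,212 × 125%/8⌋ = $37,376; SL = ⌊$203,112/7⌋ = $29,016 → take DB $37,376. Book value $201,836.
Year 3: DB = ⌊$201,836 × 125%/8⌋ = $31,536; SL = ⌊$165,736/6⌋ = $27,622 → take DB $31,536. Book value $170,300.
Year 4: DB = ⌊$170,300 × 125%/8⌋ = $26,609; SL = ⌊$134,200/5⌋ = $26,840 → take SL $26,840. Book value $143,460.
Year 5: DB = ⌊$143,460 × 125%/8⌋ = $22,415; SL = ⌊$107,360/4⌋ = $26,840 → take SL $26,840. Book value $116,620.
Year 6: DB = ⌊$116,620 × 125%/8⌋ = $18,221; SL = ⌊$80,520/3⌋ = $26,840 → take SL $26,840. Book value $89,780.
Year 7: DB = ⌊$89,780 × 125%/8⌋ = $14,028; SL = ⌊$53,680/2⌋ = $26,840 → take SL $26,840. Book value $62,940.

$26,840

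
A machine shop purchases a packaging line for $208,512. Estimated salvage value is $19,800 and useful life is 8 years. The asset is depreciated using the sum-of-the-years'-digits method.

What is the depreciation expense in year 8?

$5,242

Depreciable base = $208,512 − $19,800 = $188,712.
Sum of the years' digits = 8+7+6+5+4+3+2+1 = 36.
Year 1: $188,712 × 8/36 = $41,936. Book value $166,576.
Year 2: $188,712 × 7/36 = $36,694. Book value $129,882.
Year 3: $188,712 × 6/36 = $31,452. Book value $98,430.
Year 4: $188,712 × 5/36 = $26,210. Book value $72,220.
Year 5: $188,712 × 4/36 = $20,968. Book value $51,252.
Year 6: $188,712 × 3/36 = $15,726. Book value $35,526.
Year 7: $188,712 × 2/36 = $10,484. Book value $25,042.
Year 8: $188,712 × 1/36 = $5,242. Book value $19,800.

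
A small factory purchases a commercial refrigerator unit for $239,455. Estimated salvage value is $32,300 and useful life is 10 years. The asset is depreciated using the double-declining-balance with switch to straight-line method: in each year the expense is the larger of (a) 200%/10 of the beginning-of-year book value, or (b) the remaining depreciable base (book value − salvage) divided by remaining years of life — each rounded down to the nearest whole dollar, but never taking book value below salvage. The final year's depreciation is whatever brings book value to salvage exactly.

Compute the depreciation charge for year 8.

$10,043

Depreciable base = $239,455 − $32,300 = $207,155.
Year 1: DB = ⌊$239,455 × 200%/10⌋ = $47,891; SL = ⌊$207,155/10⌋ = $20,715 → take DB $47,891. Book value $191,564.
Year 2: DB = ⌊$191,564 × 200%/10⌋ = $38,312; SL = ⌊$159,264/9⌋ = $17,696 → take DB $38,312. Book value $153,252.
Year 3: DB = ⌊$153,252 × 200%/10⌋ = $30,650; SL = ⌊$120,952/8⌋ = $15,119 → take DB $30,650. Book value $122,602.
Year 4: DB = ⌊$122,602 × 200%/10⌋ = $24,520; SL = ⌊$90,302/7⌋ = $12,900 → take DB $24,520. Book value $98,082.
Year 5: DB = ⌊$98,082 × 200%/10⌋ = $19,616; SL = ⌊$65,782/6⌋ = $10,963 → take DB $19,616. Book value $78,466.
Year 6: DB = ⌊$78,466 × 200%/10⌋ = $15,693; SL = ⌊$46,166/5⌋ = $9,233 → take DB $15,693. Book value $62,773.
Year 7: DB = ⌊$62,773 × 200%/10⌋ = $12,554; SL = ⌊$30,473/4⌋ = $7,618 → take DB $12,554. Book value $50,219.
Year 8: DB = ⌊$50,219 × 200%/10⌋ = $10,043; SL = ⌊$17,919/3⌋ = $5,973 → take DB $10,043. Book value $40,176.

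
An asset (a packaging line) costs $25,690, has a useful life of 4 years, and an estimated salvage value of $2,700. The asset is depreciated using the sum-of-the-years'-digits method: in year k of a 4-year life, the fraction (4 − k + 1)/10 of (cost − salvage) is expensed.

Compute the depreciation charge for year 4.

Depreciable base = $25,690 − $2,700 = $22,990.
Sum of the years' digits = 4+3+2+1 = 10.
Year 1: $22,990 × 4/10 = $9,196. Book value $16,494.
Year 2: $22,990 × 3/10 = $6,897. Book value $9,597.
Year 3: $22,990 × 2/10 = $4,598. Book value $4,999.
Year 4: $22,990 × 1/10 = $2,299. Book value $2,700.

$2,299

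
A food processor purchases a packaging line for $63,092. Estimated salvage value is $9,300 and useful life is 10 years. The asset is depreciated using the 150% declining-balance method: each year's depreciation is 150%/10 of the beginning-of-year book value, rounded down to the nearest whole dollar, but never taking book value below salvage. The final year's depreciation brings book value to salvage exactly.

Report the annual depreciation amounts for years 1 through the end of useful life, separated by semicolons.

$9,463; $8,044; $6,837; $5,812; $4,940; $4,199; $3,569; $3,034; $2,579; $5,315

Depreciable base = $63,092 − $9,300 = $53,792.
Year 1: ⌊$63,092 × 150%/10⌋ = $9,463. Book value $53,629.
Year 2: ⌊$53,629 × 150%/10⌋ = $8,044. Book value $45,585.
Year 3: ⌊$45,585 × 150%/10⌋ = $6,837. Book value $38,748.
Year 4: ⌊$38,748 × 150%/10⌋ = $5,812. Book value $32,936.
Year 5: ⌊$32,936 × 150%/10⌋ = $4,940. Book value $27,996.
Year 6: ⌊$27,996 × 150%/10⌋ = $4,199. Book value $23,797.
Year 7: ⌊$23,797 × 150%/10⌋ = $3,569. Book value $20,228.
Year 8: ⌊$20,228 × 150%/10⌋ = $3,034. Book value $17,194.
Year 9: ⌊$17,194 × 150%/10⌋ = $2,579. Book value $14,615.
Year 10 (final): $14,615 − $9,300 = $5,315. Book value $9,300.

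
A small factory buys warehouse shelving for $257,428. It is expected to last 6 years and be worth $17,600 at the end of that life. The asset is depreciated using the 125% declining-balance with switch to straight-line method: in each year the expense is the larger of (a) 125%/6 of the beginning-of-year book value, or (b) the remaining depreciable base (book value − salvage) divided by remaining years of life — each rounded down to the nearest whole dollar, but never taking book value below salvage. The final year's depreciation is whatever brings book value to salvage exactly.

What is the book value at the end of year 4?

Depreciable base = $257,428 − $17,600 = $239,828.
Year 1: DB = ⌊$257,428 × 125%/6⌋ = $53,630; SL = ⌊$239,828/6⌋ = $39,971 → take DB $53,630. Book value $203,798.
Year 2: DB = ⌊$203,798 × 125%/6⌋ = $42,457; SL = ⌊$186,198/5⌋ = $37,239 → take DB $42,457. Book value $161,341.
Year 3: DB = ⌊$161,341 × 125%/6⌋ = $33,612; SL = ⌊$143,741/4⌋ = $35,935 → take SL $35,935. Book value $125,406.
Year 4: DB = ⌊$125,406 × 125%/6⌋ = $26,126; SL = ⌊$107,806/3⌋ = $35,935 → take SL $35,935. Book value $89,471.

$89,471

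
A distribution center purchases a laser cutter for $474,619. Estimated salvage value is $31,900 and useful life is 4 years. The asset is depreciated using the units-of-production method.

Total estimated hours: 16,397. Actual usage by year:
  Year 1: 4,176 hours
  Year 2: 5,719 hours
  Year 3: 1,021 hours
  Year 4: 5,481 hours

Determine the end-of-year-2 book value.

Depreciable base = $474,619 − $31,900 = $442,719.
Rate = $442,719 / 16,397 hours = $27 per hour.
Year 1: 4,176 × $27 = $112,752. Book value $361,867.
Year 2: 5,719 × $27 = $154,413. Book value $207,454.

$207,454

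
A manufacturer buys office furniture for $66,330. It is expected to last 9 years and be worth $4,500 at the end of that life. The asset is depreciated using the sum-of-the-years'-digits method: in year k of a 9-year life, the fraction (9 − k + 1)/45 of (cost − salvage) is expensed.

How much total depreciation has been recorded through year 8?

$60,456

Depreciable base = $66,330 − $4,500 = $61,830.
Sum of the years' digits = 9+8+7+6+5+4+3+2+1 = 45.
Year 1: $61,830 × 9/45 = $12,366. Book value $53,964.
Year 2: $61,830 × 8/45 = $10,992. Book value $42,972.
Year 3: $61,830 × 7/45 = $9,618. Book value $33,354.
Year 4: $61,830 × 6/45 = $8,244. Book value $25,110.
Year 5: $61,830 × 5/45 = $6,870. Book value $18,240.
Year 6: $61,830 × 4/45 = $5,496. Book value $12,744.
Year 7: $61,830 × 3/45 = $4,122. Book value $8,622.
Year 8: $61,830 × 2/45 = $2,748. Book value $5,874.
Accumulated through year 8 = $66,330 − $5,874 = $60,456.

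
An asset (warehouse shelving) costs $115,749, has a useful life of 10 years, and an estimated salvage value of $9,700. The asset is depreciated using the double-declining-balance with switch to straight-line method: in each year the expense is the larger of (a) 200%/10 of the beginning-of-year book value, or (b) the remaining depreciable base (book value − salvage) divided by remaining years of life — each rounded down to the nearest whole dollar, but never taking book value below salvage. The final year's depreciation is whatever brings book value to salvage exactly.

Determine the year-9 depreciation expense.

Depreciable base = $115,749 − $9,700 = $106,049.
Year 1: DB = ⌊$115,749 × 200%/10⌋ = $23,149; SL = ⌊$106,049/10⌋ = $10,604 → take DB $23,149. Book value $92,600.
Year 2: DB = ⌊$92,600 × 200%/10⌋ = $18,520; SL = ⌊$82,900/9⌋ = $9,211 → take DB $18,520. Book value $74,080.
Year 3: DB = ⌊$74,080 × 200%/10⌋ = $14,816; SL = ⌊$64,380/8⌋ = $8,047 → take DB $14,816. Book value $59,264.
Year 4: DB = ⌊$59,264 × 200%/10⌋ = $11,852; SL = ⌊$49,564/7⌋ = $7,080 → take DB $11,852. Book value $47,412.
Year 5: DB = ⌊$47,412 × 200%/10⌋ = $9,482; SL = ⌊$37,712/6⌋ = $6,285 → take DB $9,482. Book value $37,930.
Year 6: DB = ⌊$37,930 × 200%/10⌋ = $7,586; SL = ⌊$28,230/5⌋ = $5,646 → take DB $7,586. Book value $30,344.
Year 7: DB = ⌊$30,344 × 200%/10⌋ = $6,068; SL = ⌊$20,644/4⌋ = $5,161 → take DB $6,068. Book value $24,276.
Year 8: DB = ⌊$24,276 × 200%/10⌋ = $4,855; SL = ⌊$14,576/3⌋ = $4,858 → take SL $4,858. Book value $19,418.
Year 9: DB = ⌊$19,418 × 200%/10⌋ = $3,883; SL = ⌊$9,718/2⌋ = $4,859 → take SL $4,859. Book value $14,559.

$4,859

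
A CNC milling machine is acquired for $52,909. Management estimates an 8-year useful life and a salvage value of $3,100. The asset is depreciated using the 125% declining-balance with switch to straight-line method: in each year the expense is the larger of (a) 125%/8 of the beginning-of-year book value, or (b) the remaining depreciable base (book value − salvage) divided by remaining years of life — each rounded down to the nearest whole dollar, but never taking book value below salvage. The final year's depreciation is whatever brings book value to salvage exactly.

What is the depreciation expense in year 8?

Depreciable base = $52,909 − $3,100 = $49,809.
Year 1: DB = ⌊$52,909 × 125%/8⌋ = $8,267; SL = ⌊$49,809/8⌋ = $6,226 → take DB $8,267. Book value $44,642.
Year 2: DB = ⌊$44,642 × 125%/8⌋ = $6,975; SL = ⌊$41,542/7⌋ = $5,934 → take DB $6,975. Book value $37,667.
Year 3: DB = ⌊$37,667 × 125%/8⌋ = $5,885; SL = ⌊$34,567/6⌋ = $5,761 → take DB $5,885. Book value $31,782.
Year 4: DB = ⌊$31,782 × 125%/8⌋ = $4,965; SL = ⌊$28,682/5⌋ = $5,736 → take SL $5,736. Book value $26,046.
Year 5: DB = ⌊$26,046 × 125%/8⌋ = $4,069; SL = ⌊$22,946/4⌋ = $5,736 → take SL $5,736. Book value $20,310.
Year 6: DB = ⌊$20,310 × 125%/8⌋ = $3,173; SL = ⌊$17,210/3⌋ = $5,736 → take SL $5,736. Book value $14,574.
Year 7: DB = ⌊$14,574 × 125%/8⌋ = $2,277; SL = ⌊$11,474/2⌋ = $5,737 → take SL $5,737. Book value $8,837.
Year 8 (final): $8,837 − $3,100 = $5,737. Book value $3,100.

$5,737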